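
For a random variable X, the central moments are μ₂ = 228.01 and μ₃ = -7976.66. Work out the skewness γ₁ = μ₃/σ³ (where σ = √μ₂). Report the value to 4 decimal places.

σ = √μ₂ = √228.01 = 15.10000
σ³ = μ₂^(3/2) = 3442.95100
γ₁ = μ₃/σ³ = -7976.66 / 3442.95100 ≈ -2.3168

-2.3168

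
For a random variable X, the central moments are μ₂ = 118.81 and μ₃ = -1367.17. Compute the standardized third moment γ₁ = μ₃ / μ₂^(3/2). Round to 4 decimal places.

-1.0557

σ = √μ₂ = √118.81 = 10.90000
σ³ = μ₂^(3/2) = 1295.02900
γ₁ = μ₃/σ³ = -1367.17 / 1295.02900 ≈ -1.0557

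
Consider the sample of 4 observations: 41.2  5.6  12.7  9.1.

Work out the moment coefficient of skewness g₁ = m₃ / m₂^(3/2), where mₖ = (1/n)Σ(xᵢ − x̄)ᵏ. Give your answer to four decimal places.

1.0465

x̄ = (41.2 + 5.6 + 12.7 + 9.1) / 4 = 17.1500
deviations (xᵢ − x̄): 24.0500, -11.5500, -4.4500, -8.0500
Σ(xᵢ − x̄)² = 796.4100 ⇒ m₂ = 796.4100/4 = 199.10250
Σ(xᵢ − x̄)³ = 11760.0000 ⇒ m₃ = 11760.0000/4 = 2940.00000
m₂^(3/2) = 199.10250^(1.5) = 2809.40965
g₁ = m₃ / m₂^(3/2) = 2940.00000 / 2809.40965 ≈ 1.0465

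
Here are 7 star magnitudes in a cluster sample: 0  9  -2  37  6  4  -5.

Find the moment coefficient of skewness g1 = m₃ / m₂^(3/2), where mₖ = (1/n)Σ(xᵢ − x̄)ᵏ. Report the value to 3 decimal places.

1.562

x̄ = (0 + 9 - 2 + 37 + 6 + 4 - 5) / 7 = 7.0000
deviations (xᵢ − x̄): -7.0000, 2.0000, -9.0000, 30.0000, -1.0000, -3.0000, -12.0000
Σ(xᵢ − x̄)² = 1188.0000 ⇒ m₂ = 1188.0000/7 = 169.71429
Σ(xᵢ − x̄)³ = 24180.0000 ⇒ m₃ = 24180.0000/7 = 3454.28571
m₂^(3/2) = 169.71429^(1.5) = 2210.94328
g1 = m₃ / m₂^(3/2) = 3454.28571 / 2210.94328 ≈ 1.562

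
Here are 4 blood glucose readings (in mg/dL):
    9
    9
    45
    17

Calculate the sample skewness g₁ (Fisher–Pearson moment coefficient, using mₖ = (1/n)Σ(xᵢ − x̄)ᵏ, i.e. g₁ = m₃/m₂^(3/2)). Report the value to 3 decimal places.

0.998

x̄ = (9 + 9 + 45 + 17) / 4 = 20.0000
deviations (xᵢ − x̄): -11.0000, -11.0000, 25.0000, -3.0000
Σ(xᵢ − x̄)² = 876.0000 ⇒ m₂ = 876.0000/4 = 219.00000
Σ(xᵢ − x̄)³ = 12936.0000 ⇒ m₃ = 12936.0000/4 = 3234.00000
m₂^(3/2) = 219.00000^(1.5) = 3240.90404
g₁ = m₃ / m₂^(3/2) = 3234.00000 / 3240.90404 ≈ 0.998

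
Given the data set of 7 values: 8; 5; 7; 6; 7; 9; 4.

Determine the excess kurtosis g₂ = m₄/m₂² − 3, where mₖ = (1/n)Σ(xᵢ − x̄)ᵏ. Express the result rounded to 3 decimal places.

-1.016

x̄ = 6.5714
Σ(xᵢ − x̄)² = 17.7143 ⇒ m₂ = 2.53061
Σ(xᵢ − x̄)⁴ = 88.9446 ⇒ m₄ = 12.70637
m₂² = 6.40400
g₂ = m₄/m₂² − 3 = 1.98413 − 3 ≈ -1.016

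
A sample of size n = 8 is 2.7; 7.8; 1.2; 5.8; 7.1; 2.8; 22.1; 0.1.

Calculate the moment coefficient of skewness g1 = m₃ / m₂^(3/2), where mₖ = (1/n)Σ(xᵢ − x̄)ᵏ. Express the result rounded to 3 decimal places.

1.603

x̄ = (2.7 + 7.8 + 1.2 + 5.8 + 7.1 + 2.8 + 22.1 + 0.1) / 8 = 6.2000
deviations (xᵢ − x̄): -3.5000, 1.6000, -5.0000, -0.4000, 0.9000, -3.4000, 15.9000, -6.1000
Σ(xᵢ − x̄)² = 342.3600 ⇒ m₂ = 342.3600/8 = 42.79500
Σ(xᵢ − x̄)³ = 3590.2800 ⇒ m₃ = 3590.2800/8 = 448.78500
m₂^(3/2) = 42.79500^(1.5) = 279.95585
g1 = m₃ / m₂^(3/2) = 448.78500 / 279.95585 ≈ 1.603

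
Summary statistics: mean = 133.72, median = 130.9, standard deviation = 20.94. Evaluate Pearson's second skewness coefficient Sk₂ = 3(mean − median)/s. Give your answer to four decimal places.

Sk₂ = 3(133.72 − 130.9) / 20.94 = 3 × 2.8200 / 20.94
    = 8.4600 / 20.94 ≈ 0.4040

0.4040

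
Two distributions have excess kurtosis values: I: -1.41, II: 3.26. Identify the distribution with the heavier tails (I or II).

II

Higher excess kurtosis ⇒ heavier tails relative to the normal distribution.
-1.41 vs 3.26: the larger is 3.26, so II has heavier tails. (II is leptokurtic — heavier-than-normal tails; the other is platykurtic.)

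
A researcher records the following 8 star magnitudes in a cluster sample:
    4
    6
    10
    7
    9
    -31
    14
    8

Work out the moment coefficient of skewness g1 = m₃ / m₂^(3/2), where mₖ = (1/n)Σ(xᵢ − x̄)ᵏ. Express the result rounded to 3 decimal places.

x̄ = (4 + 6 + 10 + 7 + 9 - 31 + 14 + 8) / 8 = 3.3750
deviations (xᵢ − x̄): 0.6250, 2.6250, 6.6250, 3.6250, 5.6250, -34.3750, 10.6250, 4.6250
Σ(xᵢ − x̄)² = 1411.8750 ⇒ m₂ = 1411.8750/8 = 176.48438
Σ(xᵢ − x̄)³ = -38785.7813 ⇒ m₃ = -38785.7813/8 = -4848.22266
m₂^(3/2) = 176.48438^(1.5) = 2344.54942
g1 = m₃ / m₂^(3/2) = -4848.22266 / 2344.54942 ≈ -2.068

-2.068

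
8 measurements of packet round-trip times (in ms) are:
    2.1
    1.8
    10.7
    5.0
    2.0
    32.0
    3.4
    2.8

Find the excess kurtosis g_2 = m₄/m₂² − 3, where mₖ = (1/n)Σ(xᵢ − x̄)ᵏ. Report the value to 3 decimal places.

x̄ = 7.4750
Σ(xᵢ − x̄)² = 747.5350 ⇒ m₂ = 93.44187
Σ(xᵢ − x̄)⁴ = 365442.4475 ⇒ m₄ = 45680.30593
m₂² = 8731.38400
g_2 = m₄/m₂² − 3 = 5.23174 − 3 ≈ 2.232

2.232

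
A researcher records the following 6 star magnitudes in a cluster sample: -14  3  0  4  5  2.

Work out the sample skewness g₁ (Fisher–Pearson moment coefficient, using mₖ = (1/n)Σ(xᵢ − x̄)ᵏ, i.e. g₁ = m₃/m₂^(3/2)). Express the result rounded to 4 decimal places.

x̄ = (-14 + 3 + 0 + 4 + 5 + 2) / 6 = 0.0000
deviations (xᵢ − x̄): -14.0000, 3.0000, 0.0000, 4.0000, 5.0000, 2.0000
Σ(xᵢ − x̄)² = 250.0000 ⇒ m₂ = 250.0000/6 = 41.66667
Σ(xᵢ − x̄)³ = -2520.0000 ⇒ m₃ = -2520.0000/6 = -420.00000
m₂^(3/2) = 41.66667^(1.5) = 268.95718
g₁ = m₃ / m₂^(3/2) = -420.00000 / 268.95718 ≈ -1.5616

-1.5616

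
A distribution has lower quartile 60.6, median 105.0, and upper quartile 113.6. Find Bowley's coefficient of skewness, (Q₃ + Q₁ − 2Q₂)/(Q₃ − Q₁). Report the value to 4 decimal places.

numerator: Q₃ + Q₁ − 2Q₂ = 113.6 + 60.6 − 2×105.0 = -35.8000
denominator: Q₃ − Q₁ = 113.6 − 60.6 = 53.0000
Bowley skewness = -35.8000 / 53.0000 ≈ -0.6755

-0.6755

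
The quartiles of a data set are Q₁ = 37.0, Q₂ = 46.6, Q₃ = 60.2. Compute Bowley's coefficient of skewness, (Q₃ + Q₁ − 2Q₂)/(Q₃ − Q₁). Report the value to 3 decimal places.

numerator: Q₃ + Q₁ − 2Q₂ = 60.2 + 37.0 − 2×46.6 = 4.0000
denominator: Q₃ − Q₁ = 60.2 − 37.0 = 23.2000
Bowley skewness = 4.0000 / 23.2000 ≈ 0.172

0.172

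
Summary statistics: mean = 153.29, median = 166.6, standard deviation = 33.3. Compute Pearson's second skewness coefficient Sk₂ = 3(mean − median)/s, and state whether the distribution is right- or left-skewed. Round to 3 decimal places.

Sk₂ = 3(153.29 − 166.6) / 33.3 = 3 × -13.3100 / 33.3
    = -39.9300 / 33.3 ≈ -1.199
Sk₂ < 0 ⇒ mean < median ⇒ left-skewed (negative skew).

-1.199, left-skewed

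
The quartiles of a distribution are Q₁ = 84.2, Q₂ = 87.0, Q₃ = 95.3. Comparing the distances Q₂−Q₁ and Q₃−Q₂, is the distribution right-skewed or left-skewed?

Q₂ − Q₁ = 2.8;  Q₃ − Q₂ = 8.3
Q₃ − Q₂ > Q₂ − Q₁ ⇒ the upper half is more spread out ⇒ right-skewed.

right-skewed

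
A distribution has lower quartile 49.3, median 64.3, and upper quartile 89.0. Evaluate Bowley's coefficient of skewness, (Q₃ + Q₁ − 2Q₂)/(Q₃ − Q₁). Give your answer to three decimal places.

numerator: Q₃ + Q₁ − 2Q₂ = 89.0 + 49.3 − 2×64.3 = 9.7000
denominator: Q₃ − Q₁ = 89.0 − 49.3 = 39.7000
Bowley skewness = 9.7000 / 39.7000 ≈ 0.244

0.244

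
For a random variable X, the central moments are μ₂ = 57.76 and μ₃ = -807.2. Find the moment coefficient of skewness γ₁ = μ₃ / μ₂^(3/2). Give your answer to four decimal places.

-1.8388

σ = √μ₂ = √57.76 = 7.60000
σ³ = μ₂^(3/2) = 438.97600
γ₁ = μ₃/σ³ = -807.2 / 438.97600 ≈ -1.8388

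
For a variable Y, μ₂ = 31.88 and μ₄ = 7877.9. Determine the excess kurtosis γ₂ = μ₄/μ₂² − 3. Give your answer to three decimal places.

4.751

μ₂² = 31.88² = 1016.33440
μ₄/μ₂² = 7877.9 / 1016.33440 = 7.75129
γ₂ = 7.75129 − 3 ≈ 4.751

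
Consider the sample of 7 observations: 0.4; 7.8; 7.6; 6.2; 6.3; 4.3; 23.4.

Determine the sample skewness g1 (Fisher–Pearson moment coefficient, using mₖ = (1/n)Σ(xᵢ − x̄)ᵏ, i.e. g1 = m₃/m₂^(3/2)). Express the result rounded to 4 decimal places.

1.4920

x̄ = (0.4 + 7.8 + 7.6 + 6.2 + 6.3 + 4.3 + 23.4) / 7 = 8.0000
deviations (xᵢ − x̄): -7.6000, -0.2000, -0.4000, -1.8000, -1.7000, -3.7000, 15.4000
Σ(xᵢ − x̄)² = 314.9400 ⇒ m₂ = 314.9400/7 = 44.99143
Σ(xᵢ − x̄)³ = 3151.8180 ⇒ m₃ = 3151.8180/7 = 450.25971
m₂^(3/2) = 44.99143^(1.5) = 301.78293
g1 = m₃ / m₂^(3/2) = 450.25971 / 301.78293 ≈ 1.4920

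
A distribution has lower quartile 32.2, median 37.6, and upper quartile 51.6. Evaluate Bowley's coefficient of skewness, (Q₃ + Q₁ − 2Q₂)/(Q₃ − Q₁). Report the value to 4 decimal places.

0.4433

numerator: Q₃ + Q₁ − 2Q₂ = 51.6 + 32.2 − 2×37.6 = 8.6000
denominator: Q₃ − Q₁ = 51.6 − 32.2 = 19.4000
Bowley skewness = 8.6000 / 19.4000 ≈ 0.4433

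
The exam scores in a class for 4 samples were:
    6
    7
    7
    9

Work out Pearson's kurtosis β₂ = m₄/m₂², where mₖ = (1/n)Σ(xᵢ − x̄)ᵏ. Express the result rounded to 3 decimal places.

2.097

x̄ = 7.2500
Σ(xᵢ − x̄)² = 4.7500 ⇒ m₂ = 1.18750
Σ(xᵢ − x̄)⁴ = 11.8281 ⇒ m₄ = 2.95703
m₂² = 1.41016
β₂ = m₄/m₂² = 2.95703 / 1.41016 ≈ 2.097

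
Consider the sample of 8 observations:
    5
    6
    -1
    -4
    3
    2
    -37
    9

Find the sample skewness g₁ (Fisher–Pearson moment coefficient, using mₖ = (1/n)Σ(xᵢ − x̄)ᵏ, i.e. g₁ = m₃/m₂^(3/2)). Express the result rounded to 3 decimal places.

x̄ = (5 + 6 - 1 - 4 + 3 + 2 - 37 + 9) / 8 = -2.1250
deviations (xᵢ − x̄): 7.1250, 8.1250, 1.1250, -1.8750, 5.1250, 4.1250, -34.8750, 11.1250
Σ(xᵢ − x̄)² = 1504.8750 ⇒ m₂ = 1504.8750/8 = 188.10938
Σ(xᵢ − x̄)³ = -39942.6563 ⇒ m₃ = -39942.6563/8 = -4992.83203
m₂^(3/2) = 188.10938^(1.5) = 2579.97597
g₁ = m₃ / m₂^(3/2) = -4992.83203 / 2579.97597 ≈ -1.935

-1.935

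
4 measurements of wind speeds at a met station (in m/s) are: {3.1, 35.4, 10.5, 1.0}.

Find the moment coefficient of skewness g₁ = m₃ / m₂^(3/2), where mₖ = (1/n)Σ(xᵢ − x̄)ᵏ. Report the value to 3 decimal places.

x̄ = (3.1 + 35.4 + 10.5 + 1.0) / 4 = 12.5000
deviations (xᵢ − x̄): -9.4000, 22.9000, -2.0000, -11.5000
Σ(xᵢ − x̄)² = 749.0200 ⇒ m₂ = 749.0200/4 = 187.25500
Σ(xᵢ − x̄)³ = 9649.5300 ⇒ m₃ = 9649.5300/4 = 2412.38250
m₂^(3/2) = 187.25500^(1.5) = 2562.41893
g₁ = m₃ / m₂^(3/2) = 2412.38250 / 2562.41893 ≈ 0.941

0.941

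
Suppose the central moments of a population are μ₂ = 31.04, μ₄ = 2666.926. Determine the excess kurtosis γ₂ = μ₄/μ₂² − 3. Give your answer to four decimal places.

μ₂² = 31.04² = 963.48160
μ₄/μ₂² = 2666.926 / 963.48160 = 2.76801
γ₂ = 2.76801 − 3 ≈ -0.2320

-0.2320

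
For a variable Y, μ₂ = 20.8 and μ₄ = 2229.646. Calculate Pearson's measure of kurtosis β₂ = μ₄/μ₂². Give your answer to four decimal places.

μ₂² = 20.8² = 432.64000
μ₄/μ₂² = 2229.646 / 432.64000 = 5.15358
β₂ ≈ 5.1536

5.1536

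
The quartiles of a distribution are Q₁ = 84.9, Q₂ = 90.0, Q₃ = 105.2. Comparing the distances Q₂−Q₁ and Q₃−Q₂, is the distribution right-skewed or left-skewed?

right-skewed

Q₂ − Q₁ = 5.1;  Q₃ − Q₂ = 15.2
Q₃ − Q₂ > Q₂ − Q₁ ⇒ the upper half is more spread out ⇒ right-skewed.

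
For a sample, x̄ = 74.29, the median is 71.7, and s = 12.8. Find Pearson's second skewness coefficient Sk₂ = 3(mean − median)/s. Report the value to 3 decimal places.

Sk₂ = 3(74.29 − 71.7) / 12.8 = 3 × 2.5900 / 12.8
    = 7.7700 / 12.8 ≈ 0.607

0.607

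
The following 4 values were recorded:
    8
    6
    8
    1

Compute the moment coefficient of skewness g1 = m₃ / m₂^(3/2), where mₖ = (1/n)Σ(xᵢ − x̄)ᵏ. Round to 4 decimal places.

x̄ = (8 + 6 + 8 + 1) / 4 = 5.7500
deviations (xᵢ − x̄): 2.2500, 0.2500, 2.2500, -4.7500
Σ(xᵢ − x̄)² = 32.7500 ⇒ m₂ = 32.7500/4 = 8.18750
Σ(xᵢ − x̄)³ = -84.3750 ⇒ m₃ = -84.3750/4 = -21.09375
m₂^(3/2) = 8.18750^(1.5) = 23.42756
g1 = m₃ / m₂^(3/2) = -21.09375 / 23.42756 ≈ -0.9004

-0.9004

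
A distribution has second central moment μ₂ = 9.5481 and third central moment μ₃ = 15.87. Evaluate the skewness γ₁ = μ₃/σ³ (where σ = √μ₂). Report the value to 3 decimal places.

0.538

σ = √μ₂ = √9.5481 = 3.09000
σ³ = μ₂^(3/2) = 29.50363
γ₁ = μ₃/σ³ = 15.87 / 29.50363 ≈ 0.538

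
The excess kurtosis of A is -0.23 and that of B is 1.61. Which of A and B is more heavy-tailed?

Higher excess kurtosis ⇒ heavier tails relative to the normal distribution.
-0.23 vs 1.61: the larger is 1.61, so B has heavier tails. (B is leptokurtic — heavier-than-normal tails; the other is platykurtic.)

B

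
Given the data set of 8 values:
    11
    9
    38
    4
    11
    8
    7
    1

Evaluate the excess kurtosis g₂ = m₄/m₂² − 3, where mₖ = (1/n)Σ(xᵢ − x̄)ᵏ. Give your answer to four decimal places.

x̄ = 11.1250
Σ(xᵢ − x̄)² = 906.8750 ⇒ m₂ = 113.35938
Σ(xᵢ − x̄)⁴ = 535159.5254 ⇒ m₄ = 66894.94067
m₂² = 12850.34790
g₂ = m₄/m₂² − 3 = 5.20569 − 3 ≈ 2.2057

2.2057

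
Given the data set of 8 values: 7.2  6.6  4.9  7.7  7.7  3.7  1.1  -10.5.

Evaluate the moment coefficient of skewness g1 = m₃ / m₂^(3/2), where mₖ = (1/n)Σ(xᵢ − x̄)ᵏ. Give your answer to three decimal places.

x̄ = (7.2 + 6.6 + 4.9 + 7.7 + 7.7 + 3.7 + 1.1 - 10.5) / 8 = 3.5500
deviations (xᵢ − x̄): 3.6500, 3.0500, 1.3500, 4.1500, 4.1500, 0.1500, -2.4500, -14.0500
Σ(xᵢ − x̄)² = 262.3200 ⇒ m₂ = 262.3200/8 = 32.79000
Σ(xᵢ − x̄)³ = -2565.8010 ⇒ m₃ = -2565.8010/8 = -320.72513
m₂^(3/2) = 32.79000^(1.5) = 187.76391
g1 = m₃ / m₂^(3/2) = -320.72513 / 187.76391 ≈ -1.708

-1.708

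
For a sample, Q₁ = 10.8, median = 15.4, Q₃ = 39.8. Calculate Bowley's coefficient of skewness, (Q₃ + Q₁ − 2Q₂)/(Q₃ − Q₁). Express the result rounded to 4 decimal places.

0.6828

numerator: Q₃ + Q₁ − 2Q₂ = 39.8 + 10.8 − 2×15.4 = 19.8000
denominator: Q₃ − Q₁ = 39.8 − 10.8 = 29.0000
Bowley skewness = 19.8000 / 29.0000 ≈ 0.6828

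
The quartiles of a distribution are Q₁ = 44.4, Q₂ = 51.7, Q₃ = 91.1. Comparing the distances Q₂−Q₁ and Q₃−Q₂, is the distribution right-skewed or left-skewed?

Q₂ − Q₁ = 7.3;  Q₃ − Q₂ = 39.4
Q₃ − Q₂ > Q₂ − Q₁ ⇒ the upper half is more spread out ⇒ right-skewed.

right-skewed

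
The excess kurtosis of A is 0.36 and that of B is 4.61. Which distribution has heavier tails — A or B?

B

Higher excess kurtosis ⇒ heavier tails relative to the normal distribution.
0.36 vs 4.61: the larger is 4.61, so B has heavier tails.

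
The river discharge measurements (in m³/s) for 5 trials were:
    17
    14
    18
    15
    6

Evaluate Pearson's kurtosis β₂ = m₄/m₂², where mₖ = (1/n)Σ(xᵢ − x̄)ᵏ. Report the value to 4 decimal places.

x̄ = 14.0000
Σ(xᵢ − x̄)² = 90.0000 ⇒ m₂ = 18.00000
Σ(xᵢ − x̄)⁴ = 4434.0000 ⇒ m₄ = 886.80000
m₂² = 324.00000
β₂ = m₄/m₂² = 886.80000 / 324.00000 ≈ 2.7370

2.7370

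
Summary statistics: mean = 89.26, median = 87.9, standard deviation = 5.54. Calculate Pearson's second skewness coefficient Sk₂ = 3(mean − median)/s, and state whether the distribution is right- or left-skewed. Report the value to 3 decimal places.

0.736, right-skewed

Sk₂ = 3(89.26 − 87.9) / 5.54 = 3 × 1.3600 / 5.54
    = 4.0800 / 5.54 ≈ 0.736
Sk₂ > 0 ⇒ mean > median ⇒ right-skewed (positive skew).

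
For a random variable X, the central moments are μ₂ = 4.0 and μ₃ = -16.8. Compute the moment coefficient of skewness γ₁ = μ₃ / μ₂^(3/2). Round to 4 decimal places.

σ = √μ₂ = √4.0 = 2.00000
σ³ = μ₂^(3/2) = 8.00000
γ₁ = μ₃/σ³ = -16.8 / 8.00000 ≈ -2.1000

-2.1000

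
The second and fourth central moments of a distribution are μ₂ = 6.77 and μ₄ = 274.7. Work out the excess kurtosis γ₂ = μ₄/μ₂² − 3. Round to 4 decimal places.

2.9935

μ₂² = 6.77² = 45.83290
μ₄/μ₂² = 274.7 / 45.83290 = 5.99351
γ₂ = 5.99351 − 3 ≈ 2.9935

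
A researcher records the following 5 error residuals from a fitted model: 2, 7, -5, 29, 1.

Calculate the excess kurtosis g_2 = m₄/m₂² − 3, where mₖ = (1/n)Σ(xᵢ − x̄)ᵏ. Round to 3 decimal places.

x̄ = 6.8000
Σ(xᵢ − x̄)² = 688.8000 ⇒ m₂ = 137.76000
Σ(xᵢ − x̄)⁴ = 263941.5360 ⇒ m₄ = 52788.30720
m₂² = 18977.81760
g_2 = m₄/m₂² − 3 = 2.78158 − 3 ≈ -0.218

-0.218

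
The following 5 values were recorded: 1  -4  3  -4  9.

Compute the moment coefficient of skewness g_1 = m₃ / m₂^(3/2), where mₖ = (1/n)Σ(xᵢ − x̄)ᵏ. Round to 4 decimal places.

x̄ = (1 - 4 + 3 - 4 + 9) / 5 = 1.0000
deviations (xᵢ − x̄): 0.0000, -5.0000, 2.0000, -5.0000, 8.0000
Σ(xᵢ − x̄)² = 118.0000 ⇒ m₂ = 118.0000/5 = 23.60000
Σ(xᵢ − x̄)³ = 270.0000 ⇒ m₃ = 270.0000/5 = 54.00000
m₂^(3/2) = 23.60000^(1.5) = 114.64840
g_1 = m₃ / m₂^(3/2) = 54.00000 / 114.64840 ≈ 0.4710

0.4710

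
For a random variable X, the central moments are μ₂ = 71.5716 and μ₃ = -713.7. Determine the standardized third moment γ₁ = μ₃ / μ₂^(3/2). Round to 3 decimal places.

σ = √μ₂ = √71.5716 = 8.46000
σ³ = μ₂^(3/2) = 605.49574
γ₁ = μ₃/σ³ = -713.7 / 605.49574 ≈ -1.179

-1.179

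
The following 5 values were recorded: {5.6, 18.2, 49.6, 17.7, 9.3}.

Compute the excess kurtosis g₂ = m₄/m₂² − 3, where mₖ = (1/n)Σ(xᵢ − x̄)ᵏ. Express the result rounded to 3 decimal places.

x̄ = 20.0800
Σ(xᵢ − x̄)² = 1206.5080 ⇒ m₂ = 241.30160
Σ(xᵢ − x̄)⁴ = 816901.5883 ⇒ m₄ = 163380.31766
m₂² = 58226.46216
g₂ = m₄/m₂² − 3 = 2.80595 − 3 ≈ -0.194

-0.194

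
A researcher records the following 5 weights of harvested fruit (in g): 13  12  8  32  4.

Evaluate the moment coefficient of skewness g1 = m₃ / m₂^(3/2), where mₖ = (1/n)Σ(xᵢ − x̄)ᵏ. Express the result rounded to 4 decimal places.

1.0903

x̄ = (13 + 12 + 8 + 32 + 4) / 5 = 13.8000
deviations (xᵢ − x̄): -0.8000, -1.8000, -5.8000, 18.2000, -9.8000
Σ(xᵢ − x̄)² = 464.8000 ⇒ m₂ = 464.8000/5 = 92.96000
Σ(xᵢ − x̄)³ = 4885.9200 ⇒ m₃ = 4885.9200/5 = 977.18400
m₂^(3/2) = 92.96000^(1.5) = 896.28096
g1 = m₃ / m₂^(3/2) = 977.18400 / 896.28096 ≈ 1.0903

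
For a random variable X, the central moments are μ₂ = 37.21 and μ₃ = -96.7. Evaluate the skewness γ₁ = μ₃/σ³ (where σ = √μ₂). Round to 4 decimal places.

σ = √μ₂ = √37.21 = 6.10000
σ³ = μ₂^(3/2) = 226.98100
γ₁ = μ₃/σ³ = -96.7 / 226.98100 ≈ -0.4260

-0.4260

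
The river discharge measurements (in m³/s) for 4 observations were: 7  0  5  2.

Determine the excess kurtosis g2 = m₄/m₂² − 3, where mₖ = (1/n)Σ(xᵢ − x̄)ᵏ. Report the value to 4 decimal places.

-1.5244

x̄ = 3.5000
Σ(xᵢ − x̄)² = 29.0000 ⇒ m₂ = 7.25000
Σ(xᵢ − x̄)⁴ = 310.2500 ⇒ m₄ = 77.56250
m₂² = 52.56250
g2 = m₄/m₂² − 3 = 1.47562 − 3 ≈ -1.5244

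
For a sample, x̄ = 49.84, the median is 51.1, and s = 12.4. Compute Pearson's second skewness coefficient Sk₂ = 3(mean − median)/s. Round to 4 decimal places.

Sk₂ = 3(49.84 − 51.1) / 12.4 = 3 × -1.2600 / 12.4
    = -3.7800 / 12.4 ≈ -0.3048

-0.3048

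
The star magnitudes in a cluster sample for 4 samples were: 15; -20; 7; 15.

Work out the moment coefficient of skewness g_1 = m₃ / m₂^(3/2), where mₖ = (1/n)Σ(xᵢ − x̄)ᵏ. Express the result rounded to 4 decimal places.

-0.9890

x̄ = (15 - 20 + 7 + 15) / 4 = 4.2500
deviations (xᵢ − x̄): 10.7500, -24.2500, 2.7500, 10.7500
Σ(xᵢ − x̄)² = 826.7500 ⇒ m₂ = 826.7500/4 = 206.68750
Σ(xᵢ − x̄)³ = -11755.1250 ⇒ m₃ = -11755.1250/4 = -2938.78125
m₂^(3/2) = 206.68750^(1.5) = 2971.46978
g_1 = m₃ / m₂^(3/2) = -2938.78125 / 2971.46978 ≈ -0.9890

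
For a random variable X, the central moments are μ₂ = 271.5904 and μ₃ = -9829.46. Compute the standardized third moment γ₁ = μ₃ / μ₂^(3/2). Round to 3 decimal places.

σ = √μ₂ = √271.5904 = 16.48000
σ³ = μ₂^(3/2) = 4475.80979
γ₁ = μ₃/σ³ = -9829.46 / 4475.80979 ≈ -2.196

-2.196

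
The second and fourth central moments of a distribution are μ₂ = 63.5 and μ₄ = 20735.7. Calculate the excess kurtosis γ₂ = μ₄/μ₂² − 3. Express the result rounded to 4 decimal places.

μ₂² = 63.5² = 4032.25000
μ₄/μ₂² = 20735.7 / 4032.25000 = 5.14246
γ₂ = 5.14246 − 3 ≈ 2.1425

2.1425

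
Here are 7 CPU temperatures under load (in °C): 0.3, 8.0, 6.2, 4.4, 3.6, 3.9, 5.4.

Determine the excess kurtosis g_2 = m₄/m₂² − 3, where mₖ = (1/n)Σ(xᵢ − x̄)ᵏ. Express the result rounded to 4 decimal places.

x̄ = 4.5429
Σ(xᵢ − x̄)² = 34.7571 ⇒ m₂ = 4.96531
Σ(xᵢ − x̄)⁴ = 475.9550 ⇒ m₄ = 67.99357
m₂² = 24.65426
g_2 = m₄/m₂² − 3 = 2.75788 − 3 ≈ -0.2421

-0.2421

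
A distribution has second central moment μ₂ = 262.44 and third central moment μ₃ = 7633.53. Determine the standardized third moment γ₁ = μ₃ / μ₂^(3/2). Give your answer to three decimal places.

1.795

σ = √μ₂ = √262.44 = 16.20000
σ³ = μ₂^(3/2) = 4251.52800
γ₁ = μ₃/σ³ = 7633.53 / 4251.52800 ≈ 1.795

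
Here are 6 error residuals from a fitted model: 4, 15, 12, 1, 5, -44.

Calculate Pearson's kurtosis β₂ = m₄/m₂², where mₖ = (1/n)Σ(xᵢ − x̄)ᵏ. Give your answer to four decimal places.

x̄ = -1.1667
Σ(xᵢ − x̄)² = 2338.8333 ⇒ m₂ = 389.80556
Σ(xᵢ − x̄)⁴ = 3466648.1528 ⇒ m₄ = 577774.69213
m₂² = 151948.37114
β₂ = m₄/m₂² = 577774.69213 / 151948.37114 ≈ 3.8024

3.8024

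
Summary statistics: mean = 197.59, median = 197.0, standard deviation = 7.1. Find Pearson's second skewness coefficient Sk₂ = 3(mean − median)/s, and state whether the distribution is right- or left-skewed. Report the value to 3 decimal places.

0.249, right-skewed

Sk₂ = 3(197.59 − 197.0) / 7.1 = 3 × 0.5900 / 7.1
    = 1.7700 / 7.1 ≈ 0.249
Sk₂ > 0 ⇒ mean > median ⇒ right-skewed (positive skew).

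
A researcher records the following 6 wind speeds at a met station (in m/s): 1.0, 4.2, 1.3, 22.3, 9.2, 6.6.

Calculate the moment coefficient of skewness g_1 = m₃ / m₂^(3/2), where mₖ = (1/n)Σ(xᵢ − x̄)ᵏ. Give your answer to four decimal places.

1.2133

x̄ = (1.0 + 4.2 + 1.3 + 22.3 + 9.2 + 6.6) / 6 = 7.4333
deviations (xᵢ − x̄): -6.4333, -3.2333, -6.1333, 14.8667, 1.7667, -0.8333
Σ(xᵢ − x̄)² = 314.2933 ⇒ m₂ = 314.2933/6 = 52.38222
Σ(xᵢ − x̄)³ = 2759.9464 ⇒ m₃ = 2759.9464/6 = 459.99107
m₂^(3/2) = 52.38222^(1.5) = 379.11929
g_1 = m₃ / m₂^(3/2) = 459.99107 / 379.11929 ≈ 1.2133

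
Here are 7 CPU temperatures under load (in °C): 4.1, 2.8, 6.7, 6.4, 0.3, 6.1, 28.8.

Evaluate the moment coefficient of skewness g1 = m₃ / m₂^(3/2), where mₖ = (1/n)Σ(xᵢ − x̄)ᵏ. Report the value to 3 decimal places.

x̄ = (4.1 + 2.8 + 6.7 + 6.4 + 0.3 + 6.1 + 28.8) / 7 = 7.8857
deviations (xᵢ − x̄): -3.7857, -5.0857, -1.1857, -1.4857, -7.5857, -1.7857, 20.9143
Σ(xᵢ − x̄)² = 541.9486 ⇒ m₂ = 541.9486/7 = 77.42122
Σ(xᵢ − x̄)³ = 8515.1214 ⇒ m₃ = 8515.1214/7 = 1216.44591
m₂^(3/2) = 77.42122^(1.5) = 681.22418
g1 = m₃ / m₂^(3/2) = 1216.44591 / 681.22418 ≈ 1.786

1.786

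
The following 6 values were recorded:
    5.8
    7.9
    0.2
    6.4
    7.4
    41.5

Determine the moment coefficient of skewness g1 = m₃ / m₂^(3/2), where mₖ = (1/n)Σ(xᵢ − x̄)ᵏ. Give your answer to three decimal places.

x̄ = (5.8 + 7.9 + 0.2 + 6.4 + 7.4 + 41.5) / 6 = 11.5333
deviations (xᵢ − x̄): -5.7333, -3.6333, -11.3333, -5.1333, -4.1333, 29.9667
Σ(xᵢ − x̄)² = 1115.9533 ⇒ m₂ = 1115.9533/6 = 185.99222
Σ(xᵢ − x̄)³ = 25012.0864 ⇒ m₃ = 25012.0864/6 = 4168.68107
m₂^(3/2) = 185.99222^(1.5) = 2536.54269
g1 = m₃ / m₂^(3/2) = 4168.68107 / 2536.54269 ≈ 1.643

1.643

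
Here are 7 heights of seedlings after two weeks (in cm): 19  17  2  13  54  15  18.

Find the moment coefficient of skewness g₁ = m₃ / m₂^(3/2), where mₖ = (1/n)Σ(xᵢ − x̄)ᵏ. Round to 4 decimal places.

x̄ = (19 + 17 + 2 + 13 + 54 + 15 + 18) / 7 = 19.7143
deviations (xᵢ − x̄): -0.7143, -2.7143, -17.7143, -6.7143, 34.2857, -4.7143, -1.7143
Σ(xᵢ − x̄)² = 1567.4286 ⇒ m₂ = 1567.4286/7 = 223.91837
Σ(xᵢ − x̄)³ = 34311.6735 ⇒ m₃ = 34311.6735/7 = 4901.66764
m₂^(3/2) = 223.91837^(1.5) = 3350.69254
g₁ = m₃ / m₂^(3/2) = 4901.66764 / 3350.69254 ≈ 1.4629

1.4629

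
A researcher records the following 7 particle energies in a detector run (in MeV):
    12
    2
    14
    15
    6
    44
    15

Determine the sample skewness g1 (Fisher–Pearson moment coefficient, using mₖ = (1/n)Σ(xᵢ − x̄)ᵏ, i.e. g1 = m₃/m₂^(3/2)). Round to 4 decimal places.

1.4525

x̄ = (12 + 2 + 14 + 15 + 6 + 44 + 15) / 7 = 15.4286
deviations (xᵢ − x̄): -3.4286, -13.4286, -1.4286, -0.4286, -9.4286, 28.5714, -0.4286
Σ(xᵢ − x̄)² = 1099.7143 ⇒ m₂ = 1099.7143/7 = 157.10204
Σ(xᵢ − x̄)³ = 20020.5306 ⇒ m₃ = 20020.5306/7 = 2860.07580
m₂^(3/2) = 157.10204^(1.5) = 1969.12252
g1 = m₃ / m₂^(3/2) = 2860.07580 / 1969.12252 ≈ 1.4525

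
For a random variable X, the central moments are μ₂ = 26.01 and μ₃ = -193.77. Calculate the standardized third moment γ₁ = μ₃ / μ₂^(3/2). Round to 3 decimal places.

-1.461

σ = √μ₂ = √26.01 = 5.10000
σ³ = μ₂^(3/2) = 132.65100
γ₁ = μ₃/σ³ = -193.77 / 132.65100 ≈ -1.461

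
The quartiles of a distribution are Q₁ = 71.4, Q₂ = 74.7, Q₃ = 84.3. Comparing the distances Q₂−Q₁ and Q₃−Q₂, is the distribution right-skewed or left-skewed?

right-skewed

Q₂ − Q₁ = 3.3;  Q₃ − Q₂ = 9.6
Q₃ − Q₂ > Q₂ − Q₁ ⇒ the upper half is more spread out ⇒ right-skewed.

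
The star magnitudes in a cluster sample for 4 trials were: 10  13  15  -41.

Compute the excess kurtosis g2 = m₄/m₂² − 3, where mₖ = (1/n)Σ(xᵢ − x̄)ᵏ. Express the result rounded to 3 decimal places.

x̄ = -0.7500
Σ(xᵢ − x̄)² = 2172.7500 ⇒ m₂ = 543.18750
Σ(xᵢ − x̄)⁴ = 2735236.8281 ⇒ m₄ = 683809.20703
m₂² = 295052.66016
g2 = m₄/m₂² − 3 = 2.31758 − 3 ≈ -0.682

-0.682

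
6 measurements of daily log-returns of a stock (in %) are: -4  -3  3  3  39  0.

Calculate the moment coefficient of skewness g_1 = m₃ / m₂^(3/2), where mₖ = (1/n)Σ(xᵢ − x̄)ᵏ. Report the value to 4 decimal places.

1.6595

x̄ = (-4 - 3 + 3 + 3 + 39 + 0) / 6 = 6.3333
deviations (xᵢ − x̄): -10.3333, -9.3333, -3.3333, -3.3333, 32.6667, -6.3333
Σ(xᵢ − x̄)² = 1323.3333 ⇒ m₂ = 1323.3333/6 = 220.55556
Σ(xᵢ − x̄)³ = 32614.4444 ⇒ m₃ = 32614.4444/6 = 5435.74074
m₂^(3/2) = 220.55556^(1.5) = 3275.49547
g_1 = m₃ / m₂^(3/2) = 5435.74074 / 3275.49547 ≈ 1.6595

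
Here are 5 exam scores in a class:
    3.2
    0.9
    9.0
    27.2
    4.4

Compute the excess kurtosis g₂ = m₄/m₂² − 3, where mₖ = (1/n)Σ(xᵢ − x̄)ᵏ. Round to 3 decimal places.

x̄ = 8.9400
Σ(xᵢ − x̄)² = 451.6320 ⇒ m₂ = 90.32640
Σ(xᵢ − x̄)⁴ = 116862.8833 ⇒ m₄ = 23372.57666
m₂² = 8158.85854
g₂ = m₄/m₂² − 3 = 2.86469 − 3 ≈ -0.135

-0.135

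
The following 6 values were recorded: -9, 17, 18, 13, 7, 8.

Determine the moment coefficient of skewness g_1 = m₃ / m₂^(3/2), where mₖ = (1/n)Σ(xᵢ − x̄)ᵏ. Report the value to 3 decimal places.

-1.024

x̄ = (-9 + 17 + 18 + 13 + 7 + 8) / 6 = 9.0000
deviations (xᵢ − x̄): -18.0000, 8.0000, 9.0000, 4.0000, -2.0000, -1.0000
Σ(xᵢ − x̄)² = 490.0000 ⇒ m₂ = 490.0000/6 = 81.66667
Σ(xᵢ − x̄)³ = -4536.0000 ⇒ m₃ = -4536.0000/6 = -756.00000
m₂^(3/2) = 81.66667^(1.5) = 738.01849
g_1 = m₃ / m₂^(3/2) = -756.00000 / 738.01849 ≈ -1.024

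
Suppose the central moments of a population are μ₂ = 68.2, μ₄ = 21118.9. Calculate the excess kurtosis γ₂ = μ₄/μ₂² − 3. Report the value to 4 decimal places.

1.5405

μ₂² = 68.2² = 4651.24000
μ₄/μ₂² = 21118.9 / 4651.24000 = 4.54049
γ₂ = 4.54049 − 3 ≈ 1.5405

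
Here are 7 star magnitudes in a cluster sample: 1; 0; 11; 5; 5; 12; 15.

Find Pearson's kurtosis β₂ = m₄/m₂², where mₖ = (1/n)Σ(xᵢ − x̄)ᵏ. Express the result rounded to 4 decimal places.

x̄ = 7.0000
Σ(xᵢ − x̄)² = 198.0000 ⇒ m₂ = 28.28571
Σ(xᵢ − x̄)⁴ = 8706.0000 ⇒ m₄ = 1243.71429
m₂² = 800.08163
β₂ = m₄/m₂² = 1243.71429 / 800.08163 ≈ 1.5545

1.5545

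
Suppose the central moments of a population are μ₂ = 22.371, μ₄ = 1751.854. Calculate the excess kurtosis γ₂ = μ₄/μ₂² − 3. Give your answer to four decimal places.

μ₂² = 22.371² = 500.46164
μ₄/μ₂² = 1751.854 / 500.46164 = 3.50048
γ₂ = 3.50048 − 3 ≈ 0.5005

0.5005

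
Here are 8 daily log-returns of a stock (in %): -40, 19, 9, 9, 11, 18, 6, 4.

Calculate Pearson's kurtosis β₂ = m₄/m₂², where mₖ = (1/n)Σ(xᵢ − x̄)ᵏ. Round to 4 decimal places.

5.2983

x̄ = 4.5000
Σ(xᵢ − x̄)² = 2458.0000 ⇒ m₂ = 307.25000
Σ(xᵢ − x̄)⁴ = 4001420.5000 ⇒ m₄ = 500177.56250
m₂² = 94402.56250
β₂ = m₄/m₂² = 500177.56250 / 94402.56250 ≈ 5.2983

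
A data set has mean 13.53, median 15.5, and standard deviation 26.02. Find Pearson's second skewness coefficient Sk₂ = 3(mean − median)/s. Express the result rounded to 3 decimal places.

-0.227

Sk₂ = 3(13.53 − 15.5) / 26.02 = 3 × -1.9700 / 26.02
    = -5.9100 / 26.02 ≈ -0.227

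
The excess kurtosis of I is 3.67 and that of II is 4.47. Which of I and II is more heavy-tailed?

II

Higher excess kurtosis ⇒ heavier tails relative to the normal distribution.
3.67 vs 4.47: the larger is 4.47, so II has heavier tails.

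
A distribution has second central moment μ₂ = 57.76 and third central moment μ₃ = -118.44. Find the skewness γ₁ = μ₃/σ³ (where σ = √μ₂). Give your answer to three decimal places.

σ = √μ₂ = √57.76 = 7.60000
σ³ = μ₂^(3/2) = 438.97600
γ₁ = μ₃/σ³ = -118.44 / 438.97600 ≈ -0.270

-0.270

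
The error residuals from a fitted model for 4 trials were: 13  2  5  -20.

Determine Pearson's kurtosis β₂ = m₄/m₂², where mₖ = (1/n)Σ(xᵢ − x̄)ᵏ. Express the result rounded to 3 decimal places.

x̄ = 0.0000
Σ(xᵢ − x̄)² = 598.0000 ⇒ m₂ = 149.50000
Σ(xᵢ − x̄)⁴ = 189202.0000 ⇒ m₄ = 47300.50000
m₂² = 22350.25000
β₂ = m₄/m₂² = 47300.50000 / 22350.25000 ≈ 2.116

2.116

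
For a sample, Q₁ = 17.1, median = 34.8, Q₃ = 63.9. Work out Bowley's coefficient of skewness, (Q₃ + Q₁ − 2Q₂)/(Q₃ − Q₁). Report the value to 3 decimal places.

0.244

numerator: Q₃ + Q₁ − 2Q₂ = 63.9 + 17.1 − 2×34.8 = 11.4000
denominator: Q₃ − Q₁ = 63.9 − 17.1 = 46.8000
Bowley skewness = 11.4000 / 46.8000 ≈ 0.244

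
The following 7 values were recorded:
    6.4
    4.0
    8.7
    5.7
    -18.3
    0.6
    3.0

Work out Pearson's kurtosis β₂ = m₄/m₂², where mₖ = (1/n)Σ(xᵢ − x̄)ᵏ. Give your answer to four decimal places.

x̄ = 1.4429
Σ(xᵢ − x̄)² = 494.8171 ⇒ m₂ = 70.68816
Σ(xᵢ − x̄)⁴ = 155683.9272 ⇒ m₄ = 22240.56103
m₂² = 4996.81643
β₂ = m₄/m₂² = 22240.56103 / 4996.81643 ≈ 4.4509

4.4509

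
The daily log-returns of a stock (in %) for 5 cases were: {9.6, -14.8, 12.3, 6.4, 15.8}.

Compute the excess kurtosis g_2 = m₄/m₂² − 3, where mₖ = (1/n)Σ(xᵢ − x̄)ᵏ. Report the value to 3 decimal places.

-0.132

x̄ = 5.8600
Σ(xᵢ − x̄)² = 581.3920 ⇒ m₂ = 116.27840
Σ(xᵢ − x̄)⁴ = 193866.5783 ⇒ m₄ = 38773.31566
m₂² = 13520.66631
g_2 = m₄/m₂² − 3 = 2.86771 − 3 ≈ -0.132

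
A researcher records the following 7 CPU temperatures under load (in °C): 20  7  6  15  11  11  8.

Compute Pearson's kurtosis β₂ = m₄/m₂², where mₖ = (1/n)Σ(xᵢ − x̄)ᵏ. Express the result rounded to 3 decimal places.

2.424

x̄ = 11.1429
Σ(xᵢ − x̄)² = 146.8571 ⇒ m₂ = 20.97959
Σ(xᵢ − x̄)⁴ = 7467.2770 ⇒ m₄ = 1066.75385
m₂² = 440.14327
β₂ = m₄/m₂² = 1066.75385 / 440.14327 ≈ 2.424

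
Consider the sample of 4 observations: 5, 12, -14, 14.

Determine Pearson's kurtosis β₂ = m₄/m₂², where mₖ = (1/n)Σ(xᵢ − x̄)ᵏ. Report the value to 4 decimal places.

2.0693

x̄ = 4.2500
Σ(xᵢ − x̄)² = 488.7500 ⇒ m₂ = 122.18750
Σ(xᵢ − x̄)⁴ = 123575.3281 ⇒ m₄ = 30893.83203
m₂² = 14929.78516
β₂ = m₄/m₂² = 30893.83203 / 14929.78516 ≈ 2.0693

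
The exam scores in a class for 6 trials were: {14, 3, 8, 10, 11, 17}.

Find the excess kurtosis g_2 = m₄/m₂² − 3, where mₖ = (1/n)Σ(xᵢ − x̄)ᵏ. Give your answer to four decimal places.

x̄ = 10.5000
Σ(xᵢ − x̄)² = 117.5000 ⇒ m₂ = 19.58333
Σ(xᵢ − x̄)⁴ = 5138.3750 ⇒ m₄ = 856.39583
m₂² = 383.50694
g_2 = m₄/m₂² − 3 = 2.23306 − 3 ≈ -0.7669

-0.7669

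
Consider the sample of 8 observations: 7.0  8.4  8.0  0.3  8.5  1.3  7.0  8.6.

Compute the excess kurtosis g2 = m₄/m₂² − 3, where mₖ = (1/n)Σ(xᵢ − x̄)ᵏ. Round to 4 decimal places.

-0.6837

x̄ = 6.1375
Σ(xᵢ − x̄)² = 79.1988 ⇒ m₂ = 9.89984
Σ(xᵢ − x̄)⁴ = 1816.0936 ⇒ m₄ = 227.01170
m₂² = 98.00691
g2 = m₄/m₂² − 3 = 2.31628 − 3 ≈ -0.6837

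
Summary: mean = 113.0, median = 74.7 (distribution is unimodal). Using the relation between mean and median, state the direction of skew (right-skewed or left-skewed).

mean − median = 113.0 − 74.7 = 38.3
mean > median ⇒ the longer tail is on the right ⇒ right-skewed (positively skewed).

right-skewed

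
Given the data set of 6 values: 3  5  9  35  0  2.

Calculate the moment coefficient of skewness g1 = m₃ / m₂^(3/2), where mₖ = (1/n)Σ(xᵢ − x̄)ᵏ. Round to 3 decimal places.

1.581

x̄ = (3 + 5 + 9 + 35 + 0 + 2) / 6 = 9.0000
deviations (xᵢ − x̄): -6.0000, -4.0000, 0.0000, 26.0000, -9.0000, -7.0000
Σ(xᵢ − x̄)² = 858.0000 ⇒ m₂ = 858.0000/6 = 143.00000
Σ(xᵢ − x̄)³ = 16224.0000 ⇒ m₃ = 16224.0000/6 = 2704.00000
m₂^(3/2) = 143.00000^(1.5) = 1710.03129
g1 = m₃ / m₂^(3/2) = 2704.00000 / 1710.03129 ≈ 1.581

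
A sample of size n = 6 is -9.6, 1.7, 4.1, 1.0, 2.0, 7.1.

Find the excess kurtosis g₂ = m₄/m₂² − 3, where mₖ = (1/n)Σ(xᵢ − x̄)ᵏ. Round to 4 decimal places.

x̄ = 1.0500
Σ(xᵢ − x̄)² = 160.6550 ⇒ m₂ = 26.77583
Σ(xᵢ − x̄)⁴ = 14291.9360 ⇒ m₄ = 2381.98934
m₂² = 716.94525
g₂ = m₄/m₂² − 3 = 3.32241 − 3 ≈ 0.3224

0.3224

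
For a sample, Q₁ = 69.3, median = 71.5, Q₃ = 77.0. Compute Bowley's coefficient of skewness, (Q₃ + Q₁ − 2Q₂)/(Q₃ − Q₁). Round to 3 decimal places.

0.429

numerator: Q₃ + Q₁ − 2Q₂ = 77.0 + 69.3 − 2×71.5 = 3.3000
denominator: Q₃ − Q₁ = 77.0 − 69.3 = 7.7000
Bowley skewness = 3.3000 / 7.7000 ≈ 0.429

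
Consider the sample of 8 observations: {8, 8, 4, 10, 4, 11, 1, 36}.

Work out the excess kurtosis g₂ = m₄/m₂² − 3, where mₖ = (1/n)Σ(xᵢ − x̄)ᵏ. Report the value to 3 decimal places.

2.133

x̄ = 10.2500
Σ(xᵢ − x̄)² = 837.5000 ⇒ m₂ = 104.68750
Σ(xᵢ − x̄)⁴ = 450076.1563 ⇒ m₄ = 56259.51953
m₂² = 10959.47266
g₂ = m₄/m₂² − 3 = 5.13341 − 3 ≈ 2.133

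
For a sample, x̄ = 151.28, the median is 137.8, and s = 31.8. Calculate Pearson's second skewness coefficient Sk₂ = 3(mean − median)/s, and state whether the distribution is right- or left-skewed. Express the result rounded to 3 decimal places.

Sk₂ = 3(151.28 − 137.8) / 31.8 = 3 × 13.4800 / 31.8
    = 40.4400 / 31.8 ≈ 1.272
Sk₂ > 0 ⇒ mean > median ⇒ right-skewed (positive skew).

1.272, right-skewed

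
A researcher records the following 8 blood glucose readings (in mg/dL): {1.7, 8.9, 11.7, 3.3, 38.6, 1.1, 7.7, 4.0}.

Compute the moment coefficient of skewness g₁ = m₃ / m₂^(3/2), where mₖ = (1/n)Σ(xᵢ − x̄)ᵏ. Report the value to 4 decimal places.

x̄ = (1.7 + 8.9 + 11.7 + 3.3 + 38.6 + 1.1 + 7.7 + 4.0) / 8 = 9.6250
deviations (xᵢ − x̄): -7.9250, -0.7250, 2.0750, -6.3250, 28.9750, -8.5250, -1.9250, -5.6250
Σ(xᵢ − x̄)² = 1055.2150 ⇒ m₂ = 1055.2150/8 = 131.90188
Σ(xᵢ − x̄)³ = 22779.0908 ⇒ m₃ = 22779.0908/8 = 2847.38634
m₂^(3/2) = 131.90188^(1.5) = 1514.87380
g₁ = m₃ / m₂^(3/2) = 2847.38634 / 1514.87380 ≈ 1.8796

1.8796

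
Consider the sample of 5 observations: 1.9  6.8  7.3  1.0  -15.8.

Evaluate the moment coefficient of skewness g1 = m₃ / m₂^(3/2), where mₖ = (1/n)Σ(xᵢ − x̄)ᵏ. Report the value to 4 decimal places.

-1.1734

x̄ = (1.9 + 6.8 + 7.3 + 1.0 - 15.8) / 5 = 0.2400
deviations (xᵢ − x̄): 1.6600, 6.5600, 7.0600, 0.7600, -16.0400
Σ(xᵢ − x̄)² = 353.4920 ⇒ m₂ = 353.4920/5 = 70.69840
Σ(xᵢ − x̄)³ = -3487.5874 ⇒ m₃ = -3487.5874/5 = -697.51747
m₂^(3/2) = 70.69840^(1.5) = 594.44869
g1 = m₃ / m₂^(3/2) = -697.51747 / 594.44869 ≈ -1.1734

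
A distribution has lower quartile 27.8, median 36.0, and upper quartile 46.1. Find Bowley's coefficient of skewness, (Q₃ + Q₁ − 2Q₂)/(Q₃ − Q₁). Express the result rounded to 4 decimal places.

numerator: Q₃ + Q₁ − 2Q₂ = 46.1 + 27.8 − 2×36.0 = 1.9000
denominator: Q₃ − Q₁ = 46.1 − 27.8 = 18.3000
Bowley skewness = 1.9000 / 18.3000 ≈ 0.1038

0.1038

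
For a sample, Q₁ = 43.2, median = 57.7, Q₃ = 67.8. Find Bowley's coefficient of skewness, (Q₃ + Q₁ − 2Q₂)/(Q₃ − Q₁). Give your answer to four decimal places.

-0.1789

numerator: Q₃ + Q₁ − 2Q₂ = 67.8 + 43.2 − 2×57.7 = -4.4000
denominator: Q₃ − Q₁ = 67.8 − 43.2 = 24.6000
Bowley skewness = -4.4000 / 24.6000 ≈ -0.1789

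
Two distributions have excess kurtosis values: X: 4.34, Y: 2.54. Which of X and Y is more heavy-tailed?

X

Higher excess kurtosis ⇒ heavier tails relative to the normal distribution.
4.34 vs 2.54: the larger is 4.34, so X has heavier tails.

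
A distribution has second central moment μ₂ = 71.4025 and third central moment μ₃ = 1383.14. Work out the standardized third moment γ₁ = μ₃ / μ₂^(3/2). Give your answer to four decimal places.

σ = √μ₂ = √71.4025 = 8.45000
σ³ = μ₂^(3/2) = 603.35113
γ₁ = μ₃/σ³ = 1383.14 / 603.35113 ≈ 2.2924

2.2924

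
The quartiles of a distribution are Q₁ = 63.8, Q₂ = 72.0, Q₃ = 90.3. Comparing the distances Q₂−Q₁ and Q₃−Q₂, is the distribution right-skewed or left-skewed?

right-skewed

Q₂ − Q₁ = 8.2;  Q₃ − Q₂ = 18.3
Q₃ − Q₂ > Q₂ − Q₁ ⇒ the upper half is more spread out ⇒ right-skewed.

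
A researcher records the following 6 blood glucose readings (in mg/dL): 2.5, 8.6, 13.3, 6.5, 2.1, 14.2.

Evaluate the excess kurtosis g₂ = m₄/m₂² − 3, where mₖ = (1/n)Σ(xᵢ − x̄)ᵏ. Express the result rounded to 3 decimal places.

-1.525

x̄ = 7.8667
Σ(xᵢ − x̄)² = 134.0933 ⇒ m₂ = 22.34889
Σ(xᵢ − x̄)⁴ = 4419.5371 ⇒ m₄ = 736.58952
m₂² = 499.47283
g₂ = m₄/m₂² − 3 = 1.47473 − 3 ≈ -1.525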